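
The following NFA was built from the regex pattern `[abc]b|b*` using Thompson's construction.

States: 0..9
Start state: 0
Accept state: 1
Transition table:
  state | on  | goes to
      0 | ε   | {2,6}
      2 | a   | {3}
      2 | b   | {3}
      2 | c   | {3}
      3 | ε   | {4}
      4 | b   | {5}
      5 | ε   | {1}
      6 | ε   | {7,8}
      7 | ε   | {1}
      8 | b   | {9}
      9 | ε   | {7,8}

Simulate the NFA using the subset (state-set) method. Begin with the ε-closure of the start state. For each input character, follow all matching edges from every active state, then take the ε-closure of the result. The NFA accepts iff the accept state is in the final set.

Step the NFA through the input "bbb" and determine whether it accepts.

Answer: ACCEPT

Trace:
S₀ = ε-closure({0}) = {0,1,2,6,7,8}
'b' @ 1: {1,3,4,7,8,9}  (accept∈set)
'b' @ 2: {1,5,7,8,9}  (accept∈set)
'b' @ 3: {1,7,8,9}  (accept∈set)
final: {1,7,8,9}; accept 1 in set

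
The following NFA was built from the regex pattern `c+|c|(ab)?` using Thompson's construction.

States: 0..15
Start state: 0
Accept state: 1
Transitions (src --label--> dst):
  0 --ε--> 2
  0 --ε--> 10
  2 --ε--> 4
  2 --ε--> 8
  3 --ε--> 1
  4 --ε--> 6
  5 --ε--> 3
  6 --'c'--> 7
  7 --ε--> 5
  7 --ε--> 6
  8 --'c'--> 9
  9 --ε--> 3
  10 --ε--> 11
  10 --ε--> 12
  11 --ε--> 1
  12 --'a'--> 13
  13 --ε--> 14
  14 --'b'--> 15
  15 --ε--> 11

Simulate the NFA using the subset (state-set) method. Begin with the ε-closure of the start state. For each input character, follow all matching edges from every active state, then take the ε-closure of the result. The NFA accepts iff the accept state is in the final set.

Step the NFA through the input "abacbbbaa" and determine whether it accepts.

initial (ε-close {0}): {0,1,2,4,6,8,10,11,12}
'a' @ 1: {13,14}
'b' @ 2: {1,11,15}  (accept∈set)
'a' @ 3: {}  — dead — no transitions
rest 'cbbbaa' ignored (set empty)
end set {} — state 1 not in

Answer: REJECT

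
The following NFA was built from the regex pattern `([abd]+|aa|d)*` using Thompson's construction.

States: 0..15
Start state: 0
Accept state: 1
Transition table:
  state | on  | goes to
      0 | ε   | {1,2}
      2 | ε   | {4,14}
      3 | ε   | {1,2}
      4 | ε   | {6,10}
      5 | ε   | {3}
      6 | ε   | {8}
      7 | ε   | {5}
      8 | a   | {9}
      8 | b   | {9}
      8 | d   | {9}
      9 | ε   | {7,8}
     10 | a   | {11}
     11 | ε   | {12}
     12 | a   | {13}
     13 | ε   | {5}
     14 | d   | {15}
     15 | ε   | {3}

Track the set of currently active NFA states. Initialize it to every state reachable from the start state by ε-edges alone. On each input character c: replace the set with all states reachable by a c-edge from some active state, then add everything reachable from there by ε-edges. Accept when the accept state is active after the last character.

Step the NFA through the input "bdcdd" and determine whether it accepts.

start: ε-closure({0}) = {0,1,2,4,6,8,10,14}
'b' @ 1: {1,2,3,4,5,6,7,8,9,10,14}  ✓accept
'd' @ 2: {1,2,3,4,5,6,7,8,9,10,14,15}  ✓accept
'c' @ 3: {}  — state set empty
rest 'dd' ignored (set empty)
final: {}; accept 1 not in set

Answer: REJECT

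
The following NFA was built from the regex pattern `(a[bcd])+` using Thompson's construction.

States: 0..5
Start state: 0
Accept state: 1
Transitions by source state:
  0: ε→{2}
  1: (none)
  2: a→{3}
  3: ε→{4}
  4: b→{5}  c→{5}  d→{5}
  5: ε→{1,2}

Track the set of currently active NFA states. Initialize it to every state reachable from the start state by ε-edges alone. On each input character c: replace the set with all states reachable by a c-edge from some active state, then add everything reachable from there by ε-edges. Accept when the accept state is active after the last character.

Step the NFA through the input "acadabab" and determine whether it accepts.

initial (ε-close {0}): {0,2}
'a' @ 1: {3,4}
'c' @ 2: {1,2,5}  (accept∈set)
'a' @ 3: {3,4}
'd' @ 4: {1,2,5}  (accept∈set)
'a' @ 5: {3,4}
'b' @ 6: {1,2,5}  (accept∈set)
'a' @ 7: {3,4}
'b' @ 8: {1,2,5}  (accept∈set)
final: {1,2,5}; accept 1 in set

Answer: ACCEPT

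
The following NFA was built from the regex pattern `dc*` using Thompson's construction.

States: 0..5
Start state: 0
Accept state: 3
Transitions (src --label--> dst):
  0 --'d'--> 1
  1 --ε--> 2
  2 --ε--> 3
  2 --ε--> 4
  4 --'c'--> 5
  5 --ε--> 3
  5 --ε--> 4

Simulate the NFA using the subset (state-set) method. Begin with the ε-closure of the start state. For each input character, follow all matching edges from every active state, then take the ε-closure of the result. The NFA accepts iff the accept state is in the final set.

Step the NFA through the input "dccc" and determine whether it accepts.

Answer: ACCEPT

Steps:
S₀ = ε-closure({0}) = {0}
'd' @ 1: {1,2,3,4}  ✓accept
'c' @ 2: {3,4,5}  ✓accept
'c' @ 3: {3,4,5}  ✓accept
'c' @ 4: {3,4,5}  ✓accept
final: {3,4,5}; accept 3 in set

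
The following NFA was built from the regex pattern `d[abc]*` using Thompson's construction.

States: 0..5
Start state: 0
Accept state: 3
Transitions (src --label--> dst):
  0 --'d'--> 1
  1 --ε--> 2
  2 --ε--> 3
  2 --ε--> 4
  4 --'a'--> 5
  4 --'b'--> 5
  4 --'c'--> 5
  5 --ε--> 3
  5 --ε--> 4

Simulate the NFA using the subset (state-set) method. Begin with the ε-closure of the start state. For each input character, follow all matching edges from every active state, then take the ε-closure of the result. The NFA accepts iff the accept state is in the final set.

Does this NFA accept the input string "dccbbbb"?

Answer: ACCEPT

Trace:
start: ε-closure({0}) = {0}
'd' @ 1: {1,2,3,4}  ✓accept
'c' @ 2: {3,4,5}  ✓accept
'c' @ 3: {3,4,5}  ✓accept
'b' @ 4: {3,4,5}  ✓accept
'b' @ 5: {3,4,5}  ✓accept
'b' @ 6: {3,4,5}  ✓accept
'b' @ 7: {3,4,5}  ✓accept
after full input: {3,4,5}  (accept=3 in)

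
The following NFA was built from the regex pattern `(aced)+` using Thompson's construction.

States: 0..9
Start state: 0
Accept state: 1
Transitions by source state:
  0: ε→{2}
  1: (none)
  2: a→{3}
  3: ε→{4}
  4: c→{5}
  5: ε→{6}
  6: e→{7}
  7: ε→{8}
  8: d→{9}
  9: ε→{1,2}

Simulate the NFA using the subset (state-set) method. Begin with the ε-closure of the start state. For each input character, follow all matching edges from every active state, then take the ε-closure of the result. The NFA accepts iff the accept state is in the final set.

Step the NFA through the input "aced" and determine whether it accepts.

Answer: ACCEPT

Trace:
start: ε-closure({0}) = {0,2}
'a' @ 1: {3,4}
'c' @ 2: {5,6}
'e' @ 3: {7,8}
'd' @ 4: {1,2,9}  [accepting]
end set {1,2,9} — state 1 in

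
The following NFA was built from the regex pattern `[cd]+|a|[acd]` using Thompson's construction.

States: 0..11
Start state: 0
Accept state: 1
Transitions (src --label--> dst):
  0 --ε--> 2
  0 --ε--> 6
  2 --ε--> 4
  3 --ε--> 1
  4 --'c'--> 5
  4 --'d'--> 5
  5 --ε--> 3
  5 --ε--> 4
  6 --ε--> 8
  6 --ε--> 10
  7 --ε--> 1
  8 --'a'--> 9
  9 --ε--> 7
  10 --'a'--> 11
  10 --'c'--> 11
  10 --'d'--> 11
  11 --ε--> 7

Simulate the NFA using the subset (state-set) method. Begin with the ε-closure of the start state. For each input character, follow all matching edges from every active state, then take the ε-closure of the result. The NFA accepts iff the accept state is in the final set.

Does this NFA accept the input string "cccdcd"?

start: ε-closure({0}) = {0,2,4,6,8,10}
'c' @ 1: {1,3,4,5,7,11}  [accepting]
'c' @ 2: {1,3,4,5}  [accepting]
'c' @ 3: {1,3,4,5}  [accepting]
'd' @ 4: {1,3,4,5}  [accepting]
'c' @ 5: {1,3,4,5}  [accepting]
'd' @ 6: {1,3,4,5}  [accepting]
after full input: {1,3,4,5}  (accept=1 in)

Answer: ACCEPT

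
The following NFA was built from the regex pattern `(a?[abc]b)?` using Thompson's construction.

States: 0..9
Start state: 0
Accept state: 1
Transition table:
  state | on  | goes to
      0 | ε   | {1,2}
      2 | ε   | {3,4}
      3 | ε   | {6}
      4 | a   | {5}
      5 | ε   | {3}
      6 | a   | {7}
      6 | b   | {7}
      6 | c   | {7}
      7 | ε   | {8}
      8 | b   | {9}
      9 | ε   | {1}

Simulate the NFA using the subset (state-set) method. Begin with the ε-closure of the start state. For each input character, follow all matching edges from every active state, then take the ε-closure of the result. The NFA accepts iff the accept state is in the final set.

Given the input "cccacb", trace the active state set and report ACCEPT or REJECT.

Answer: REJECT

Derivation:
initial (ε-close {0}): {0,1,2,3,4,6}
'c' @ 1: {7,8}
'c' @ 2: {}  — no active states
rest 'cacb' ignored (set empty)
end set {} — state 1 not in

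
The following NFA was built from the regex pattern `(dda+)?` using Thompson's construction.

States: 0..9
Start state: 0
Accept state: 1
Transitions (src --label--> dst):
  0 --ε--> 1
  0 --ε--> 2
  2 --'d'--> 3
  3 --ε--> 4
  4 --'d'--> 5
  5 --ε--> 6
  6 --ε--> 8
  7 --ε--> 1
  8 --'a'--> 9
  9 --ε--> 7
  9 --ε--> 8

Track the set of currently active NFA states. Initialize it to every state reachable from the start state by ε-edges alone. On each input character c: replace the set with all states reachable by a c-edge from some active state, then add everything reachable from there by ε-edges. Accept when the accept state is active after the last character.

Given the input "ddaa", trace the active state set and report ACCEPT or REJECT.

start: ε-closure({0}) = {0,1,2}
'd' @ 1: {3,4}
'd' @ 2: {5,6,8}
'a' @ 3: {1,7,8,9}  (accept∈set)
'a' @ 4: {1,7,8,9}  (accept∈set)
after full input: {1,7,8,9}  (accept=1 in)

Answer: ACCEPT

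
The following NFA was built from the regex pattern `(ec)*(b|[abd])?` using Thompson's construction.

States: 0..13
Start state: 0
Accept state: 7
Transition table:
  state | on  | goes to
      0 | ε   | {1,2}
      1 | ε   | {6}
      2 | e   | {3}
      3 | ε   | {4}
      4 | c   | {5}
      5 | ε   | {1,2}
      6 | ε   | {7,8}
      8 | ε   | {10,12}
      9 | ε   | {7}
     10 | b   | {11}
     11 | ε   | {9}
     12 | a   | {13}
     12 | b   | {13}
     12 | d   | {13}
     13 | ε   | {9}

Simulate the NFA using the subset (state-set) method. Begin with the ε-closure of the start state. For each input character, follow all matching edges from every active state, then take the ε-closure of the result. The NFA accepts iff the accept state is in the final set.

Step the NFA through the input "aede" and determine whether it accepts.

Answer: REJECT

Derivation:
initial (ε-close {0}): {0,1,2,6,7,8,10,12}
'a' @ 1: {7,9,13}  [accepting]
'e' @ 2: {}  — dead — no transitions
rest 'de' ignored (set empty)
final: {}; accept 7 not in set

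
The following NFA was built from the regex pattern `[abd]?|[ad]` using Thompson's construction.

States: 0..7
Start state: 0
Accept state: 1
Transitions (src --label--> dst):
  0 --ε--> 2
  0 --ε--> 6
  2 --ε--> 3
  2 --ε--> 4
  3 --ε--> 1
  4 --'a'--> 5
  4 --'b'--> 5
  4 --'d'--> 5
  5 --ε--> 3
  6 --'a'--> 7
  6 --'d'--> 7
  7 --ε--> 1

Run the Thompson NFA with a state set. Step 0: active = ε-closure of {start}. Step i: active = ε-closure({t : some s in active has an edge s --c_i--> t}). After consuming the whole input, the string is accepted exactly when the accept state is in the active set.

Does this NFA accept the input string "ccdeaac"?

start: ε-closure({0}) = {0,1,2,3,4,6}
'c' @ 1: {}  — dead — no transitions
rest 'cdeaac' ignored (set empty)
after full input: {}  (accept=1 not in)

Answer: REJECT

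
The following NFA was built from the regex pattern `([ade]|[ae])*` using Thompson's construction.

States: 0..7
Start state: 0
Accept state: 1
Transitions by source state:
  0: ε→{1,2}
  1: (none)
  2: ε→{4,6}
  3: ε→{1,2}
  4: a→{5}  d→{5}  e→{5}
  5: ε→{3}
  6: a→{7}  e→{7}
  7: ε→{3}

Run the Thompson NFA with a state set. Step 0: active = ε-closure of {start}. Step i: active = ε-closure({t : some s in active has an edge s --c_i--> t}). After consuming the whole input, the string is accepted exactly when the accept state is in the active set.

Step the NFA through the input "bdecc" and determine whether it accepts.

start: ε-closure({0}) = {0,1,2,4,6}
'b' @ 1: {}  — no active states
rest 'decc' ignored (set empty)
after full input: {}  (accept=1 not in)

Answer: REJECT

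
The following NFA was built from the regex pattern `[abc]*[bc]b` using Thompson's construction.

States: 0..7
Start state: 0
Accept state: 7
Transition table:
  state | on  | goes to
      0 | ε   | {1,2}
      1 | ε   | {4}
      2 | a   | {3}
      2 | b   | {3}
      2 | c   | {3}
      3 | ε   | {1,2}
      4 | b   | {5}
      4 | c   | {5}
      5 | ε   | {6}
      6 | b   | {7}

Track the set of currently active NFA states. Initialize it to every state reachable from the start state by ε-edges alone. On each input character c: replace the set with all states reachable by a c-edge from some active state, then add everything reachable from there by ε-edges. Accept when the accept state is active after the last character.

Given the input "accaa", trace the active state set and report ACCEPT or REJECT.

Answer: REJECT

Derivation:
initial (ε-close {0}): {0,1,2,4}
'a' @ 1: {1,2,3,4}
'c' @ 2: {1,2,3,4,5,6}
'c' @ 3: {1,2,3,4,5,6}
'a' @ 4: {1,2,3,4}
'a' @ 5: {1,2,3,4}
final: {1,2,3,4}; accept 7 not in set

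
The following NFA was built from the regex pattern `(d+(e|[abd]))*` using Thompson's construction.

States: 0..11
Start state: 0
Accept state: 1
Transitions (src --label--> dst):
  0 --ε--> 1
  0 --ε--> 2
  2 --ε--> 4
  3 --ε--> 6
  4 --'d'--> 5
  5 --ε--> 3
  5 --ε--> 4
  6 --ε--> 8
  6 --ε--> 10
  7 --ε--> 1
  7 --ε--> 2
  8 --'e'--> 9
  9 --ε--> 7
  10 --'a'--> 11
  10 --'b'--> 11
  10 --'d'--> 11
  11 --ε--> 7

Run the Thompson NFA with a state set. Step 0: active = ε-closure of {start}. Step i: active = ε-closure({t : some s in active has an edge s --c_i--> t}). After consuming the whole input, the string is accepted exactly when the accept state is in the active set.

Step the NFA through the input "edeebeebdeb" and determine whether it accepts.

Answer: REJECT

Derivation:
start: ε-closure({0}) = {0,1,2,4}
'e' @ 1: {}  — dead — no transitions
rest 'deebeebdeb' ignored (set empty)
final: {}; accept 1 not in set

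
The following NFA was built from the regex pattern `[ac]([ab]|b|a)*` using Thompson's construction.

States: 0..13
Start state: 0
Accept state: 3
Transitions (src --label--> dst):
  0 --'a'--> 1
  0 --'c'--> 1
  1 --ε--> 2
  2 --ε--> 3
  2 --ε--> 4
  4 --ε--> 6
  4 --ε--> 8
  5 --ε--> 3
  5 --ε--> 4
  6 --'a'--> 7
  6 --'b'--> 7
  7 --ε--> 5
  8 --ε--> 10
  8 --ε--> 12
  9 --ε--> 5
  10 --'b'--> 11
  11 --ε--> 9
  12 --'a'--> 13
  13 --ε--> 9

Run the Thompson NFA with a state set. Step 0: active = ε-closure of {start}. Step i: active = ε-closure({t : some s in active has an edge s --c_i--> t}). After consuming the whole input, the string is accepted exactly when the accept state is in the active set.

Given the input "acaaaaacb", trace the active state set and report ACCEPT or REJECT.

initial (ε-close {0}): {0}
'a' @ 1: {1,2,3,4,6,8,10,12}  (accept∈set)
'c' @ 2: {}  — dead — no transitions
rest 'aaaaacb' ignored (set empty)
after full input: {}  (accept=3 not in)

Answer: REJECT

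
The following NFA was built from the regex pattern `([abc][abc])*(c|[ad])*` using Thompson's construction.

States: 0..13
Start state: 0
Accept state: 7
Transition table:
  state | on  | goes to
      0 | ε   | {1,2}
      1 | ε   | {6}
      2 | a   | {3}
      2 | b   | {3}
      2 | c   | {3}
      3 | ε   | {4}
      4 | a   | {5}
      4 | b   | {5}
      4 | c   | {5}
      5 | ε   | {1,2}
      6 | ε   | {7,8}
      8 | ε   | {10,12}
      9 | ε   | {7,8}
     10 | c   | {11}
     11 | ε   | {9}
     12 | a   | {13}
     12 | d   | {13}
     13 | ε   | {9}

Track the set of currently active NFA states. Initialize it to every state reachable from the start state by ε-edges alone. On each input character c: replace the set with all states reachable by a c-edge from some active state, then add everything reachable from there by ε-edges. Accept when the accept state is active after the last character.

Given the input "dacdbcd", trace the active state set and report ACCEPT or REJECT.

Answer: REJECT

Trace:
start: ε-closure({0}) = {0,1,2,6,7,8,10,12}
'd' @ 1: {7,8,9,10,12,13}  (accept∈set)
'a' @ 2: {7,8,9,10,12,13}  (accept∈set)
'c' @ 3: {7,8,9,10,11,12}  (accept∈set)
'd' @ 4: {7,8,9,10,12,13}  (accept∈set)
'b' @ 5: {}  — state set empty
rest 'cd' ignored (set empty)
end set {} — state 7 not in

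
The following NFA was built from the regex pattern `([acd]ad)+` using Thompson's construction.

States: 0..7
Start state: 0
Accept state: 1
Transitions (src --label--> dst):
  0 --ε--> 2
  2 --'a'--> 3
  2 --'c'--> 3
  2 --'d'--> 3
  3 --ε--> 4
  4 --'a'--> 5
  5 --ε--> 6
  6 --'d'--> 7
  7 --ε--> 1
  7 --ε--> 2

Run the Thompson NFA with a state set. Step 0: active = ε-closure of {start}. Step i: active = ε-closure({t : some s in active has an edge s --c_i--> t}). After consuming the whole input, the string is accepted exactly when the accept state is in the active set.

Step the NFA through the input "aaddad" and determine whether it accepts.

Answer: ACCEPT

Steps:
S₀ = ε-closure({0}) = {0,2}
'a' @ 1: {3,4}
'a' @ 2: {5,6}
'd' @ 3: {1,2,7}  ✓accept
'd' @ 4: {3,4}
'a' @ 5: {5,6}
'd' @ 6: {1,2,7}  ✓accept
end set {1,2,7} — state 1 in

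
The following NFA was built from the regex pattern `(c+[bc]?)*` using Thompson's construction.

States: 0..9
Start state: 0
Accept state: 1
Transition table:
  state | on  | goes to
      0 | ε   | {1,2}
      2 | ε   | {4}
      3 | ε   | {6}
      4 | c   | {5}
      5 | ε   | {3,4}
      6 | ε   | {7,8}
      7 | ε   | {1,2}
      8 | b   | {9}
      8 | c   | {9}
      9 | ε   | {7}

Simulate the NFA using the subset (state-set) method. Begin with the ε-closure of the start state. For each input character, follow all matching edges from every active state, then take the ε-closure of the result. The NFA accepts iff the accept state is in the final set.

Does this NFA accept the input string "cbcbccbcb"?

Answer: ACCEPT

Derivation:
initial (ε-close {0}): {0,1,2,4}
'c' @ 1: {1,2,3,4,5,6,7,8}  [accepting]
'b' @ 2: {1,2,4,7,9}  [accepting]
'c' @ 3: {1,2,3,4,5,6,7,8}  [accepting]
'b' @ 4: {1,2,4,7,9}  [accepting]
'c' @ 5: {1,2,3,4,5,6,7,8}  [accepting]
'c' @ 6: {1,2,3,4,5,6,7,8,9}  [accepting]
'b' @ 7: {1,2,4,7,9}  [accepting]
'c' @ 8: {1,2,3,4,5,6,7,8}  [accepting]
'b' @ 9: {1,2,4,7,9}  [accepting]
final: {1,2,4,7,9}; accept 1 in set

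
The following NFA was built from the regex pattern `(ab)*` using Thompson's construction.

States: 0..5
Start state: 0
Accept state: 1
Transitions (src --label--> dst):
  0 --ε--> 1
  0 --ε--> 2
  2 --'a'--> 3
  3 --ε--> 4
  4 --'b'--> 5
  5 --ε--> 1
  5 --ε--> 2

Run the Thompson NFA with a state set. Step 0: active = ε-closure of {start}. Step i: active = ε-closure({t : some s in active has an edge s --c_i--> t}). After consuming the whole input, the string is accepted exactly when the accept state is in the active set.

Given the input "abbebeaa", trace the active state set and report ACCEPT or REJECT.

Answer: REJECT

Steps:
initial (ε-close {0}): {0,1,2}
'a' @ 1: {3,4}
'b' @ 2: {1,2,5}  (accept∈set)
'b' @ 3: {}  — no active states
rest 'ebeaa' ignored (set empty)
after full input: {}  (accept=1 not in)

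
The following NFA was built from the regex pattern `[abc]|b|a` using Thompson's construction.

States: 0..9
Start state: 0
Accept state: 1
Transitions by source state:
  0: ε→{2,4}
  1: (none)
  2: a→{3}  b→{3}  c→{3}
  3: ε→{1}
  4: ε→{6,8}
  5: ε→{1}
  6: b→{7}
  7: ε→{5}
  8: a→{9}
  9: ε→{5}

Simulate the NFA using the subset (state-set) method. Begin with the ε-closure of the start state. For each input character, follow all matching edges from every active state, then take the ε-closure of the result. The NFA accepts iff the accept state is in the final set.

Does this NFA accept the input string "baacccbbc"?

initial (ε-close {0}): {0,2,4,6,8}
'b' @ 1: {1,3,5,7}  (accept∈set)
'a' @ 2: {}  — no active states
rest 'acccbbc' ignored (set empty)
end set {} — state 1 not in

Answer: REJECT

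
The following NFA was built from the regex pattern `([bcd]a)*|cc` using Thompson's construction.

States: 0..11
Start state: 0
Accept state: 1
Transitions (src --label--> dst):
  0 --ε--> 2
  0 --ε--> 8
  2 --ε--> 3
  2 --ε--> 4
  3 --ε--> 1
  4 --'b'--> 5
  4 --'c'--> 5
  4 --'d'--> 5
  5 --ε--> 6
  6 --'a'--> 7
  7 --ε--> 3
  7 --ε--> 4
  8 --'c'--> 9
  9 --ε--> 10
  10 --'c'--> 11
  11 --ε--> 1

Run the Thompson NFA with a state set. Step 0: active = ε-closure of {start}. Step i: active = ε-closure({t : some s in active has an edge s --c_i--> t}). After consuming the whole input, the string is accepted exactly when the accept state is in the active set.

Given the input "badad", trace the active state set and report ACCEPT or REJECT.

S₀ = ε-closure({0}) = {0,1,2,3,4,8}
'b' @ 1: {5,6}
'a' @ 2: {1,3,4,7}  ✓accept
'd' @ 3: {5,6}
'a' @ 4: {1,3,4,7}  ✓accept
'd' @ 5: {5,6}
final: {5,6}; accept 1 not in set

Answer: REJECT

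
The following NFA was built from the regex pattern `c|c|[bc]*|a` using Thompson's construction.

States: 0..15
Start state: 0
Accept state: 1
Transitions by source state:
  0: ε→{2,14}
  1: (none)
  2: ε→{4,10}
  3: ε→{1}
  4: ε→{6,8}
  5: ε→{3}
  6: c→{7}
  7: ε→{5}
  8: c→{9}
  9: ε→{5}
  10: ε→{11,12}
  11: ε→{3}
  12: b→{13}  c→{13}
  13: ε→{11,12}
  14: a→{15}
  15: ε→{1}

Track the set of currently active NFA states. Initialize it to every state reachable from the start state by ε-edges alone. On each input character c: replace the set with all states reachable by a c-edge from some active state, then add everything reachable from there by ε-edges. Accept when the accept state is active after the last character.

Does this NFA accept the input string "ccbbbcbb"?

start: ε-closure({0}) = {0,1,2,3,4,6,8,10,11,12,14}
'c' @ 1: {1,3,5,7,9,11,12,13}  [accepting]
'c' @ 2: {1,3,11,12,13}  [accepting]
'b' @ 3: {1,3,11,12,13}  [accepting]
'b' @ 4: {1,3,11,12,13}  [accepting]
'b' @ 5: {1,3,11,12,13}  [accepting]
'c' @ 6: {1,3,11,12,13}  [accepting]
'b' @ 7: {1,3,11,12,13}  [accepting]
'b' @ 8: {1,3,11,12,13}  [accepting]
final: {1,3,11,12,13}; accept 1 in set

Answer: ACCEPT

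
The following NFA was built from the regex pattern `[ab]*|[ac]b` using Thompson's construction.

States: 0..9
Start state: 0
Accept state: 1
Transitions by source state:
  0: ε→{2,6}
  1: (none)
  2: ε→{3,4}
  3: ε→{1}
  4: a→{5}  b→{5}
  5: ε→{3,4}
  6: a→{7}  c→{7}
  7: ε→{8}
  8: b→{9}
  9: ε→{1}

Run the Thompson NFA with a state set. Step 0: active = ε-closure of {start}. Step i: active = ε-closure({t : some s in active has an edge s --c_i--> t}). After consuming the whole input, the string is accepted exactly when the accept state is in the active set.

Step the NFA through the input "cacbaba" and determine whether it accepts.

Answer: REJECT

Trace:
initial (ε-close {0}): {0,1,2,3,4,6}
'c' @ 1: {7,8}
'a' @ 2: {}  — state set empty
rest 'cbaba' ignored (set empty)
after full input: {}  (accept=1 not in)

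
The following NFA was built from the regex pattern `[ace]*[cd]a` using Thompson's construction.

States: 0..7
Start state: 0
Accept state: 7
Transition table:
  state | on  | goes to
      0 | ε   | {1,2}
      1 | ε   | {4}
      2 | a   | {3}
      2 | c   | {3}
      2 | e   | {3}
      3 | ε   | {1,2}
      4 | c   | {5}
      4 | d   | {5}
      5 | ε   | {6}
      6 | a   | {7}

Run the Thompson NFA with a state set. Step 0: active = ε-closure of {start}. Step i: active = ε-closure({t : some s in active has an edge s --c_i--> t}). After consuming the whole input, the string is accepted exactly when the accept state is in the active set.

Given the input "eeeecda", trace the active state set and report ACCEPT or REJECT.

S₀ = ε-closure({0}) = {0,1,2,4}
'e' @ 1: {1,2,3,4}
'e' @ 2: {1,2,3,4}
'e' @ 3: {1,2,3,4}
'e' @ 4: {1,2,3,4}
'c' @ 5: {1,2,3,4,5,6}
'd' @ 6: {5,6}
'a' @ 7: {7}  ✓accept
after full input: {7}  (accept=7 in)

Answer: ACCEPT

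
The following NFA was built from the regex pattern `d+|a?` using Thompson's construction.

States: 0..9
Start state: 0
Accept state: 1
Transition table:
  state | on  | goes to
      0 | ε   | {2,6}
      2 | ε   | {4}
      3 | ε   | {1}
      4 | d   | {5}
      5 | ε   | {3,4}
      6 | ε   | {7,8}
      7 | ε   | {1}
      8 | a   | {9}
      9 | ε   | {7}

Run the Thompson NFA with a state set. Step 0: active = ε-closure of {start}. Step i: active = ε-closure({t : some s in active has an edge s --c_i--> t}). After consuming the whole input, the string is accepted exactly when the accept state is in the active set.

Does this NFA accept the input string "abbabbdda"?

initial (ε-close {0}): {0,1,2,4,6,7,8}
'a' @ 1: {1,7,9}  ✓accept
'b' @ 2: {}  — no active states
rest 'babbdda' ignored (set empty)
after full input: {}  (accept=1 not in)

Answer: REJECT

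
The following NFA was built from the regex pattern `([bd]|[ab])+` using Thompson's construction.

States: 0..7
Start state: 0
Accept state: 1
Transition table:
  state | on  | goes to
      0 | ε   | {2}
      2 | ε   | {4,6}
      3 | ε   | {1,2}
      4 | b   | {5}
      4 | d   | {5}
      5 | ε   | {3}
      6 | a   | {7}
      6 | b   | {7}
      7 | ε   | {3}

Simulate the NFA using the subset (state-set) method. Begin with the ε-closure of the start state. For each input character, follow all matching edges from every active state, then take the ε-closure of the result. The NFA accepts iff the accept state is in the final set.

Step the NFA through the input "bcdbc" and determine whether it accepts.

Answer: REJECT

Trace:
initial (ε-close {0}): {0,2,4,6}
'b' @ 1: {1,2,3,4,5,6,7}  ✓accept
'c' @ 2: {}  — state set empty
rest 'dbc' ignored (set empty)
final: {}; accept 1 not in set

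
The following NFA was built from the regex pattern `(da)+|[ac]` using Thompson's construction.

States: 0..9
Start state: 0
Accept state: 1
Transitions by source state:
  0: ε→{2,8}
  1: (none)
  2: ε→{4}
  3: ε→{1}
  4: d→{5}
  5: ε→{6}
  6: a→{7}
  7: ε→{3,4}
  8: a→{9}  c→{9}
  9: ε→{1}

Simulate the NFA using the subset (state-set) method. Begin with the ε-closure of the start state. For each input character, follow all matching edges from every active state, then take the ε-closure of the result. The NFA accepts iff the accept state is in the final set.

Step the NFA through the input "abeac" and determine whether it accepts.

Answer: REJECT

Steps:
S₀ = ε-closure({0}) = {0,2,4,8}
'a' @ 1: {1,9}  ✓accept
'b' @ 2: {}  — no active states
rest 'eac' ignored (set empty)
final: {}; accept 1 not in set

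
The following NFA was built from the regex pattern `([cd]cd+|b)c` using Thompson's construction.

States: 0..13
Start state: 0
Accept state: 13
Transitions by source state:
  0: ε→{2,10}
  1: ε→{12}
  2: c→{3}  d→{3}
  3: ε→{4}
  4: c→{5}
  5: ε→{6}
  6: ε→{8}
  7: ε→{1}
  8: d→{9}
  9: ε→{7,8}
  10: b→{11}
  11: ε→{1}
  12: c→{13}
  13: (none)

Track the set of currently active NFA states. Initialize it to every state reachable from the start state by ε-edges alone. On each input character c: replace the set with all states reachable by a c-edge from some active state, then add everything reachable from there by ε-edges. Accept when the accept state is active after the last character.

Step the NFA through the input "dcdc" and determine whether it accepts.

S₀ = ε-closure({0}) = {0,2,10}
'd' @ 1: {3,4}
'c' @ 2: {5,6,8}
'd' @ 3: {1,7,8,9,12}
'c' @ 4: {13}  (accept∈set)
end set {13} — state 13 in

Answer: ACCEPT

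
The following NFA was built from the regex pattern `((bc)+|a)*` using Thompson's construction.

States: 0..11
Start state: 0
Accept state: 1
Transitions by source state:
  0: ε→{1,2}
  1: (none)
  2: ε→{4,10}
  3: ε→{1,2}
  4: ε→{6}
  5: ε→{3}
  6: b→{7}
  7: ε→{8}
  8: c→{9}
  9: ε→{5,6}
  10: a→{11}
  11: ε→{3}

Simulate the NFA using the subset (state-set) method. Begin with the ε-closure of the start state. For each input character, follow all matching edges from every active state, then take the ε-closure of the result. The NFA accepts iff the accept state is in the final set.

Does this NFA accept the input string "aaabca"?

Answer: ACCEPT

Steps:
initial (ε-close {0}): {0,1,2,4,6,10}
'a' @ 1: {1,2,3,4,6,10,11}  [accepting]
'a' @ 2: {1,2,3,4,6,10,11}  [accepting]
'a' @ 3: {1,2,3,4,6,10,11}  [accepting]
'b' @ 4: {7,8}
'c' @ 5: {1,2,3,4,5,6,9,10}  [accepting]
'a' @ 6: {1,2,3,4,6,10,11}  [accepting]
end set {1,2,3,4,6,10,11} — state 1 in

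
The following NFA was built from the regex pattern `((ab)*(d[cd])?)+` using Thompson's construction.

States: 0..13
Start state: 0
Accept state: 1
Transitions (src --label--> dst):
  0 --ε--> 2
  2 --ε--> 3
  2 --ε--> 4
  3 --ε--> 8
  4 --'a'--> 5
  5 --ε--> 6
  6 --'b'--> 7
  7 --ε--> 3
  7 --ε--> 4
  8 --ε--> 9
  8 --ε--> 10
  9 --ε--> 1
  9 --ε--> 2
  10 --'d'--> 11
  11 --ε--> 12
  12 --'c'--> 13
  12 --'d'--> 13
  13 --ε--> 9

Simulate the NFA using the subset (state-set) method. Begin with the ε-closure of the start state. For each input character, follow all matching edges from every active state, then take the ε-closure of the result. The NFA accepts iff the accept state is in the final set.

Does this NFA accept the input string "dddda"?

start: ε-closure({0}) = {0,1,2,3,4,8,9,10}
'd' @ 1: {11,12}
'd' @ 2: {1,2,3,4,8,9,10,13}  (accept∈set)
'd' @ 3: {11,12}
'd' @ 4: {1,2,3,4,8,9,10,13}  (accept∈set)
'a' @ 5: {5,6}
final: {5,6}; accept 1 not in set

Answer: REJECT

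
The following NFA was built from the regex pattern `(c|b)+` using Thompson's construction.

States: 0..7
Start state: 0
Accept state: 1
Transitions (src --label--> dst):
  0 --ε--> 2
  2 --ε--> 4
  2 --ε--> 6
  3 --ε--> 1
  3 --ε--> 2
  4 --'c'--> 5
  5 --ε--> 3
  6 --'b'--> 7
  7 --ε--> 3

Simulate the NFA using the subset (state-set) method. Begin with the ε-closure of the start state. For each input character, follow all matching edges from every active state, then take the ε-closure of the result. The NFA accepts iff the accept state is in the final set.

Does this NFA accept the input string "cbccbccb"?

start: ε-closure({0}) = {0,2,4,6}
'c' @ 1: {1,2,3,4,5,6}  ✓accept
'b' @ 2: {1,2,3,4,6,7}  ✓accept
'c' @ 3: {1,2,3,4,5,6}  ✓accept
'c' @ 4: {1,2,3,4,5,6}  ✓accept
'b' @ 5: {1,2,3,4,6,7}  ✓accept
'c' @ 6: {1,2,3,4,5,6}  ✓accept
'c' @ 7: {1,2,3,4,5,6}  ✓accept
'b' @ 8: {1,2,3,4,6,7}  ✓accept
after full input: {1,2,3,4,6,7}  (accept=1 in)

Answer: ACCEPT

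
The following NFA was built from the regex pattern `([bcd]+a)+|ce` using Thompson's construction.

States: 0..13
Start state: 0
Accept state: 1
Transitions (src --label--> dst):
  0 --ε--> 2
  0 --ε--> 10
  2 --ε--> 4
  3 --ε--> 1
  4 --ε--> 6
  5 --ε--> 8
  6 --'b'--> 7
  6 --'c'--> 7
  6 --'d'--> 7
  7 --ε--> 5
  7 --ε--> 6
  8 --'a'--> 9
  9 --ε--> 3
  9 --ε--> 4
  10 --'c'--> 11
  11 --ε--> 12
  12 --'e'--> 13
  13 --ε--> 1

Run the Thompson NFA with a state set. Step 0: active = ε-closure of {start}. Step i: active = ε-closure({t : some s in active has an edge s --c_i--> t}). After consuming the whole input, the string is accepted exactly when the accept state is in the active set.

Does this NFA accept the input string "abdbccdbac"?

Answer: REJECT

Derivation:
initial (ε-close {0}): {0,2,4,6,10}
'a' @ 1: {}  — state set empty
rest 'bdbccdbac' ignored (set empty)
final: {}; accept 1 not in set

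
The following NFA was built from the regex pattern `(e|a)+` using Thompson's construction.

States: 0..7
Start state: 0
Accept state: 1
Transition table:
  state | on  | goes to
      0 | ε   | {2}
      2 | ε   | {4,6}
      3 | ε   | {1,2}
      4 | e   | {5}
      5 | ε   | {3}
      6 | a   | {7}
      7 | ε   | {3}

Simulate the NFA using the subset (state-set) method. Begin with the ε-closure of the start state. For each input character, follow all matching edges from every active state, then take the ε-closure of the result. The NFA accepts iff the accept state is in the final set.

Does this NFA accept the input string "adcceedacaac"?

initial (ε-close {0}): {0,2,4,6}
'a' @ 1: {1,2,3,4,6,7}  (accept∈set)
'd' @ 2: {}  — state set empty
rest 'cceedacaac' ignored (set empty)
end set {} — state 1 not in

Answer: REJECT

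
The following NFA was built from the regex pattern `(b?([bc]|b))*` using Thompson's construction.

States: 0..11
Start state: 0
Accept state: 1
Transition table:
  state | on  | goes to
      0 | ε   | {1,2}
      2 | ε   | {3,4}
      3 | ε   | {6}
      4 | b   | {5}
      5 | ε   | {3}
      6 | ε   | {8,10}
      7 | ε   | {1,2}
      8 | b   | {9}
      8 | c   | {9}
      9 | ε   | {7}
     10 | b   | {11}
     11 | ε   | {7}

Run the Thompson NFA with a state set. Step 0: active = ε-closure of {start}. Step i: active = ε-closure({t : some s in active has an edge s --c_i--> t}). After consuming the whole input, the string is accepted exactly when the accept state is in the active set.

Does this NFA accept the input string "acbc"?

Answer: REJECT

Trace:
start: ε-closure({0}) = {0,1,2,3,4,6,8,10}
'a' @ 1: {}  — state set empty
rest 'cbc' ignored (set empty)
final: {}; accept 1 not in set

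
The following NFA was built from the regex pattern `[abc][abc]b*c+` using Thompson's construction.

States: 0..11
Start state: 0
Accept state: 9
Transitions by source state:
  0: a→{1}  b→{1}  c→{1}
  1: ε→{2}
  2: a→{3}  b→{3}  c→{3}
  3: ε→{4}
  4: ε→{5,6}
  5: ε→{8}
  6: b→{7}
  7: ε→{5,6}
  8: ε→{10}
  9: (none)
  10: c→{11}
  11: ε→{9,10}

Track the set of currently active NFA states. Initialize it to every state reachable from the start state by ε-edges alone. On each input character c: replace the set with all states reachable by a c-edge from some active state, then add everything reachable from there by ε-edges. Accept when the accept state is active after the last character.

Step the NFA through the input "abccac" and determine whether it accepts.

Answer: REJECT

Steps:
S₀ = ε-closure({0}) = {0}
'a' @ 1: {1,2}
'b' @ 2: {3,4,5,6,8,10}
'c' @ 3: {9,10,11}  [accepting]
'c' @ 4: {9,10,11}  [accepting]
'a' @ 5: {}  — no active states
rest 'c' ignored (set empty)
final: {}; accept 9 not in set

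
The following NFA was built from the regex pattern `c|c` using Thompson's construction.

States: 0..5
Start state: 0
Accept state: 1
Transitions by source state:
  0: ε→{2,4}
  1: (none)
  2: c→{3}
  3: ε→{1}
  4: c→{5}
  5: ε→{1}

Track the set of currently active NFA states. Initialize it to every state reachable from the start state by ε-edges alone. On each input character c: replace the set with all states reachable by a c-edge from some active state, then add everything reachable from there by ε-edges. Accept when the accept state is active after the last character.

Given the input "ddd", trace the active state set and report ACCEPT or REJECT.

S₀ = ε-closure({0}) = {0,2,4}
'd' @ 1: {}  — state set empty
rest 'dd' ignored (set empty)
after full input: {}  (accept=1 not in)

Answer: REJECT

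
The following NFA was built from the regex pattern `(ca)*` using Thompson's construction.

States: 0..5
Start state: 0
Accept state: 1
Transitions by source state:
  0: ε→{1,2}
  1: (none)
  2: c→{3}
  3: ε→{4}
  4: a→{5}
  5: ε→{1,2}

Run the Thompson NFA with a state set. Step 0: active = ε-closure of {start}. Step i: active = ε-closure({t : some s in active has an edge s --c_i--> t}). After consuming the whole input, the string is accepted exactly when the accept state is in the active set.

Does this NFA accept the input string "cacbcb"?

start: ε-closure({0}) = {0,1,2}
'c' @ 1: {3,4}
'a' @ 2: {1,2,5}  [accepting]
'c' @ 3: {3,4}
'b' @ 4: {}  — no active states
rest 'cb' ignored (set empty)
end set {} — state 1 not in

Answer: REJECT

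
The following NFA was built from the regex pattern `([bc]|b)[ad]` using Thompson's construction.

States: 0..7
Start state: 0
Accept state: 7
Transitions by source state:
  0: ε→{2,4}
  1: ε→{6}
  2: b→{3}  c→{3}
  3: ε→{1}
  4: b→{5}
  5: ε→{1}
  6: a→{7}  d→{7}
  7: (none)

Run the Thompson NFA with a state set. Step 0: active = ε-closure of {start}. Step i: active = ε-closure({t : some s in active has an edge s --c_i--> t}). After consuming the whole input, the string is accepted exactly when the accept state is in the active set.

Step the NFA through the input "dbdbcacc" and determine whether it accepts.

Answer: REJECT

Derivation:
initial (ε-close {0}): {0,2,4}
'd' @ 1: {}  — no active states
rest 'bdbcacc' ignored (set empty)
end set {} — state 7 not in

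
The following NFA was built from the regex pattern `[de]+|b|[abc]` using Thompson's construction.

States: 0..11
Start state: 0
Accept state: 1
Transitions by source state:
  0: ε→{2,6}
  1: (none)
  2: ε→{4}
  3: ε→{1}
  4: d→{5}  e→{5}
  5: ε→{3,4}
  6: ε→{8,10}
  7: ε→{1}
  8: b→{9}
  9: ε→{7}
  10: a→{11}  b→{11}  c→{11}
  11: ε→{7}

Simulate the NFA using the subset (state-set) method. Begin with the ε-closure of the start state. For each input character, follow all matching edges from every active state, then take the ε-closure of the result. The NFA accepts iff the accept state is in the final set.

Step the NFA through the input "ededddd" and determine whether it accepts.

start: ε-closure({0}) = {0,2,4,6,8,10}
'e' @ 1: {1,3,4,5}  [accepting]
'd' @ 2: {1,3,4,5}  [accepting]
'e' @ 3: {1,3,4,5}  [accepting]
'd' @ 4: {1,3,4,5}  [accepting]
'd' @ 5: {1,3,4,5}  [accepting]
'd' @ 6: {1,3,4,5}  [accepting]
'd' @ 7: {1,3,4,5}  [accepting]
final: {1,3,4,5}; accept 1 in set

Answer: ACCEPT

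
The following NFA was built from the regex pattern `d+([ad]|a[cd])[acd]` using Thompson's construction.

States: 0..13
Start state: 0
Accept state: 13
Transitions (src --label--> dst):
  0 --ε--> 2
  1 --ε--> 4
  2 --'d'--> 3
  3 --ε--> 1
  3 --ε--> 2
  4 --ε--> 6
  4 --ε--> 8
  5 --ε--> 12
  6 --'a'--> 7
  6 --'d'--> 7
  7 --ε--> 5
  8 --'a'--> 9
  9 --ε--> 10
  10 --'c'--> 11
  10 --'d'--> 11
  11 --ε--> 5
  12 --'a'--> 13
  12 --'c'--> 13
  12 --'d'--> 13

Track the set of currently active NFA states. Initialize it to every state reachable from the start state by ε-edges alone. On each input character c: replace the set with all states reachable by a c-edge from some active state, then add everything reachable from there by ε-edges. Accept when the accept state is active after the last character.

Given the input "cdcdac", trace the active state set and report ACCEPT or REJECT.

initial (ε-close {0}): {0,2}
'c' @ 1: {}  — dead — no transitions
rest 'dcdac' ignored (set empty)
after full input: {}  (accept=13 not in)

Answer: REJECT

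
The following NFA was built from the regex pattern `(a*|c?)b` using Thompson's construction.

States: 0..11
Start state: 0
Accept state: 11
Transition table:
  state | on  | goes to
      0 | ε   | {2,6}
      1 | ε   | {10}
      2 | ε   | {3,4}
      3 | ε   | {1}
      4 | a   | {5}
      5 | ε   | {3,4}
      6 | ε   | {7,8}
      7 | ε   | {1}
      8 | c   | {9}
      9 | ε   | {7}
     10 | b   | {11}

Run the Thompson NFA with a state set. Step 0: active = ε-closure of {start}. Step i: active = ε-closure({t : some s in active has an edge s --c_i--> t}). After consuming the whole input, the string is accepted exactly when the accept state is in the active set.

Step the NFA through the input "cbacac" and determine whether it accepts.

Answer: REJECT

Steps:
initial (ε-close {0}): {0,1,2,3,4,6,7,8,10}
'c' @ 1: {1,7,9,10}
'b' @ 2: {11}  [accepting]
'a' @ 3: {}  — dead — no transitions
rest 'cac' ignored (set empty)
after full input: {}  (accept=11 not in)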